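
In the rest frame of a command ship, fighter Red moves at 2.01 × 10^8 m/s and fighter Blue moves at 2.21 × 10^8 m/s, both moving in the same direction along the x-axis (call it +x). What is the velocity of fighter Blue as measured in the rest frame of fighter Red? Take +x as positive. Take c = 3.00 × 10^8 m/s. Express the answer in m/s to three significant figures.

β_A = 0.670, β_B = 0.737 (dividing each by c = 3.00 × 10^8 m/s).
Transform to A's frame with the inverse velocity-addition law: u' = (u − v)/(1 − uv/c²), taking u = β_B and v = β_A.
u' = (0.737 − 0.670) / (1 − (0.670)(0.737)) = 0.0667/0.5064 = 0.1316.
u' = 0.1316 × 3.00 × 10^8 m/s.

+3.95 × 10^7 m/s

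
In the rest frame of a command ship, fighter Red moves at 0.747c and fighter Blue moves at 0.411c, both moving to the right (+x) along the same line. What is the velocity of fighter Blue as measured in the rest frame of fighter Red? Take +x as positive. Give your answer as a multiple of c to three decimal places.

-0.485c

β_A = 0.747, β_B = 0.411.
Transform to A's frame with the inverse velocity-addition law: u' = (u − v)/(1 − uv/c²), taking u = β_B and v = β_A.
u' = (0.411 − 0.747) / (1 − (0.747)(0.411)) = -0.3360/0.6930 = -0.4849.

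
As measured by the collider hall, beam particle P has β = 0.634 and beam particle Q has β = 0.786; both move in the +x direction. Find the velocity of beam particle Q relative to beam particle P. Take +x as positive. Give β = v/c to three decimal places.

β = +0.303

β_A = 0.634, β_B = 0.786.
Transform to A's frame with the inverse velocity-addition law: u' = (u − v)/(1 − uv/c²), taking u = β_B and v = β_A.
u' = (0.786 − 0.634) / (1 − (0.634)(0.786)) = 0.1520/0.5017 = 0.3030.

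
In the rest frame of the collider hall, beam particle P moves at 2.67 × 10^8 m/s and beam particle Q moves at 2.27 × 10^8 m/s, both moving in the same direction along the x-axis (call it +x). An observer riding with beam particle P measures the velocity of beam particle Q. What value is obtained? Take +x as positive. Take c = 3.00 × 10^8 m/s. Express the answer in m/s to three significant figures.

β_A = 0.890, β_B = 0.757 (dividing each by c = 3.00 × 10^8 m/s).
Transform to A's frame with the inverse velocity-addition law: u' = (u − v)/(1 − uv/c²), taking u = β_B and v = β_A.
u' = (0.757 − 0.890) / (1 − (0.890)(0.757)) = -0.1333/0.3266 = -0.4083.
u' = -0.4083 × 3.00 × 10^8 m/s.

-1.22 × 10^8 m/s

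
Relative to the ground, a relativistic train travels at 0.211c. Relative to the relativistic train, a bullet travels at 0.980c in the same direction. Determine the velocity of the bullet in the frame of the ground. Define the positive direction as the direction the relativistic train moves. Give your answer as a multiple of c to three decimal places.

0.987c

With v = 0.211 and u' = 0.980 (in units of c),
u = (u' + v)/(1 + u'v/c²):
u = (0.980 + 0.211) / (1 + 0.980·0.211) = 1.1910/1.2068 = 0.9869
(Galilean addition would give +1.191c, exceeding c.)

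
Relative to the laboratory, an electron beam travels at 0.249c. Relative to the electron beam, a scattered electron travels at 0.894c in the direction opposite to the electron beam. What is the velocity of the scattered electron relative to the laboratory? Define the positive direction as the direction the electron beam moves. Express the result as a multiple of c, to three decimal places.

-0.830c

With v = 0.249 and u' = -0.894 (in units of c),
u = (u' + v)/(1 + u'v/c²):
u = (-0.894 + 0.249) / (1 + (-0.894)·0.249) = -0.6450/0.7774 = -0.8297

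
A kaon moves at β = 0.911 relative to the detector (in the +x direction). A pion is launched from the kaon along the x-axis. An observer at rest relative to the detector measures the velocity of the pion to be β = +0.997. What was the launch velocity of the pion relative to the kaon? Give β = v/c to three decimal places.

β = +0.938

Invert the composition law: u' = (u − v)/(1 − uv/c²).
u' = (0.997 − 0.911) / (1 − (0.997)(0.911)) = 0.0860/0.0917 = 0.9375.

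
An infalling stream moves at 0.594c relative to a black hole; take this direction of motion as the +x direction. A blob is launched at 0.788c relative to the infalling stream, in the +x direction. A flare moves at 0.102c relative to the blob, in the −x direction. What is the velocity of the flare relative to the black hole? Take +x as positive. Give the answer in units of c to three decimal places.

+0.929c

Apply u = (u' + v)/(1 + u'v/c²) successively, working outward toward the black hole.
Start: velocity of the infalling stream relative to the black hole = 0.5940c.
Compose with the blob (u' = 0.788 in the infalling stream frame): u_1 = (0.788 + 0.594) / (1 + 0.788·0.594) = 1.3820/1.4681 = 0.9414.
Compose with the flare (u' = -0.102 in the blob frame): u_2 = (-0.102 + 0.941) / (1 + (-0.102)·0.941) = 0.8394/0.9040 = 0.9285.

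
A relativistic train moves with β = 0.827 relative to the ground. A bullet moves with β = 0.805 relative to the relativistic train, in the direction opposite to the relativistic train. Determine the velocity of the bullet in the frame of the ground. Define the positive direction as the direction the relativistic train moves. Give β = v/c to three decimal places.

With v = 0.827 and u' = -0.805 (in units of c),
u = (u' + v)/(1 + u'v/c²):
u = (-0.805 + 0.827) / (1 + (-0.805)·0.827) = 0.0220/0.3343 = 0.0658

β = +0.066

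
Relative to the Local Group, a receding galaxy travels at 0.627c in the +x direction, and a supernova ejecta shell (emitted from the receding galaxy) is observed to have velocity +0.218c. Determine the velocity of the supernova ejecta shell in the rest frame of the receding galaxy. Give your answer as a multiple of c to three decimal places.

Invert the composition law: u' = (u − v)/(1 − uv/c²).
u' = (0.218 − 0.627) / (1 − (0.218)(0.627)) = -0.4090/0.8633 = -0.4738.

-0.474c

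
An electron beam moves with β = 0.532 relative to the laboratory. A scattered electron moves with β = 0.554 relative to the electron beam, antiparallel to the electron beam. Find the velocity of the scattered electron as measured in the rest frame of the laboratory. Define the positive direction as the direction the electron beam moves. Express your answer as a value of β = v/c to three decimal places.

β = -0.031

With v = 0.532 and u' = -0.554 (in units of c),
u = (u' + v)/(1 + u'v/c²):
u = (-0.554 + 0.532) / (1 + (-0.554)·0.532) = -0.0220/0.7053 = -0.0312
(Galilean addition would give -0.022c.)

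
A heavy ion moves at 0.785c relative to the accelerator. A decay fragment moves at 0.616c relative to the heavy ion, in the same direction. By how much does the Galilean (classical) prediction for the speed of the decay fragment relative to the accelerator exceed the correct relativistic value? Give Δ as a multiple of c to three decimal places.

Δ = 0.457c

Galilean: u_cl = 0.616 + 0.785 = 1.4010.
Relativistic: u_rel = (0.616 + 0.785) / (1 + 0.616·0.785) = 1.4010/1.4836 = 0.9444.
Δ = 1.4010 − 0.9444 = 0.4566.
(The classical prediction exceeds c; the relativistic result does not.)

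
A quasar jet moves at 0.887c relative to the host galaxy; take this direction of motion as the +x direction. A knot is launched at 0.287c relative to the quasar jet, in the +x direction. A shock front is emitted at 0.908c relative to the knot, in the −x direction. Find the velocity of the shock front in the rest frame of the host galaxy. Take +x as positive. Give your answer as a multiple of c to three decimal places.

+0.185c

Apply u = (u' + v)/(1 + u'v/c²) successively, working outward toward the host galaxy.
Start: velocity of the quasar jet relative to the host galaxy = 0.8870c.
Compose with the knot (u' = 0.287 in the quasar jet frame): u_1 = (0.287 + 0.887) / (1 + 0.287·0.887) = 1.1740/1.2546 = 0.9358.
Compose with the shock front (u' = -0.908 in the knot frame): u_2 = (-0.908 + 0.936) / (1 + (-0.908)·0.936) = 0.0278/0.1503 = 0.1848.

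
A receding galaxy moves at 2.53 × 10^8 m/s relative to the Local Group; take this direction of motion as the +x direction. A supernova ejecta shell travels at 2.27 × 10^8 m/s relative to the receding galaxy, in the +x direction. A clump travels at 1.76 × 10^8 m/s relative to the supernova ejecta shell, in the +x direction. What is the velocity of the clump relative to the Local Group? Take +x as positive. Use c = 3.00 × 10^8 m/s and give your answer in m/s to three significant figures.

2.98 × 10^8 m/s

Apply u = (u' + v)/(1 + u'v/c²) successively, working outward toward the Local Group.
(Dividing each given speed by c = 3.00 × 10^8 m/s to work in units of c.)
Start: velocity of the receding galaxy relative to the Local Group = 0.8433c.
Compose with the supernova ejecta shell (u' = 0.757 in the receding galaxy frame): u_1 = (0.757 + 0.843) / (1 + 0.757·0.843) = 1.6000/1.6381 = 0.9767.
Compose with the clump (u' = 0.587 in the supernova ejecta shell frame): u_2 = (0.587 + 0.977) / (1 + 0.587·0.977) = 1.5634/1.5730 = 0.9939.
So u = 0.9939 × 3.00 × 10^8 m/s.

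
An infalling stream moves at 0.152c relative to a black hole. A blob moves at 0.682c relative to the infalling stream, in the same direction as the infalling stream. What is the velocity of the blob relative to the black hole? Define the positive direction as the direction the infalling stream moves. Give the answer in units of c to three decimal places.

0.756c

With v = 0.152 and u' = 0.682 (in units of c),
u = (u' + v)/(1 + u'v/c²):
u = (0.682 + 0.152) / (1 + 0.682·0.152) = 0.8340/1.1037 = 0.7557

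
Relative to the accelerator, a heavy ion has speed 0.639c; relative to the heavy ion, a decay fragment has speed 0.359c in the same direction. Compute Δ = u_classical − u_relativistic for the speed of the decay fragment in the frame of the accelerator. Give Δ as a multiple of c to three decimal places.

Δ = 0.186c

Galilean: u_cl = 0.359 + 0.639 = 0.9980.
Relativistic: u_rel = (0.359 + 0.639) / (1 + 0.359·0.639) = 0.9980/1.2294 = 0.8118.
Δ = 0.9980 − 0.8118 = 0.1862.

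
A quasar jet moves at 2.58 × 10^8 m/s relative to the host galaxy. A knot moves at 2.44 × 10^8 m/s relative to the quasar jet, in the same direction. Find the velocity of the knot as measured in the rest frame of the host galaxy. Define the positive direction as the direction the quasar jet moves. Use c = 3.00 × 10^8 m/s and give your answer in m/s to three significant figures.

2.95 × 10^8 m/s

In units of c (dividing by 3.00 × 10^8 m/s): v = 0.860, u' = 0.813.
u = (u' + v)/(1 + u'v/c²):
u = (0.813 + 0.860) / (1 + 0.813·0.860) = 1.6733/1.6995 = 0.9846
Converting back: u = 0.9846 × 3.00 × 10^8 m/s.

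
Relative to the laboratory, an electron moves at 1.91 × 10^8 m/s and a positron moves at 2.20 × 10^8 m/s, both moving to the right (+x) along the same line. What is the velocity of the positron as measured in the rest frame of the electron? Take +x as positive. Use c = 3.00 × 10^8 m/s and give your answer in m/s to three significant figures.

+5.44 × 10^7 m/s

β_A = 0.637, β_B = 0.733 (dividing each by c = 3.00 × 10^8 m/s).
Transform to A's frame with the inverse velocity-addition law: u' = (u − v)/(1 − uv/c²), taking u = β_B and v = β_A.
u' = (0.733 − 0.637) / (1 − (0.637)(0.733)) = 0.0967/0.5331 = 0.1813.
u' = 0.1813 × 3.00 × 10^8 m/s.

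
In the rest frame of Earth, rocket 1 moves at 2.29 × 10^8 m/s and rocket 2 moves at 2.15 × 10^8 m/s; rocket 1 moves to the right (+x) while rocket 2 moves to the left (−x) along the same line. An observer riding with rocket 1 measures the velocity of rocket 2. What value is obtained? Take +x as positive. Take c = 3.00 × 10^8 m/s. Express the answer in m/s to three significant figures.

-2.87 × 10^8 m/s

β_A = 0.763, β_B = -0.717 (dividing each by c = 3.00 × 10^8 m/s).
Transform to A's frame with the inverse velocity-addition law: u' = (u − v)/(1 − uv/c²), taking u = β_B and v = β_A.
u' = (-0.717 − 0.763) / (1 − (0.763)(-0.717)) = -1.4800/1.5471 = -0.9567.
u' = -0.9567 × 3.00 × 10^8 m/s.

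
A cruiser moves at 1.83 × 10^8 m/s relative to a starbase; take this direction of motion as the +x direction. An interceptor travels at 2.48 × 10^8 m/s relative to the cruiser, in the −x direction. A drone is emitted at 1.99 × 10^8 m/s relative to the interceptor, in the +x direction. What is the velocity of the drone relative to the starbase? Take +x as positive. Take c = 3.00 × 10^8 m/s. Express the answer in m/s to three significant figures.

Apply u = (u' + v)/(1 + u'v/c²) successively, working outward toward the starbase.
(Dividing each given speed by c = 3.00 × 10^8 m/s to work in units of c.)
Start: velocity of the cruiser relative to the starbase = 0.6100c.
Compose with the interceptor (u' = -0.827 in the cruiser frame): u_1 = (-0.827 + 0.610) / (1 + (-0.827)·0.610) = -0.2167/0.4957 = -0.4371.
Compose with the drone (u' = 0.663 in the interceptor frame): u_2 = (0.663 + (-0.437)) / (1 + 0.663·(-0.437)) = 0.2263/0.7101 = 0.3187.
So u = 0.3187 × 3.00 × 10^8 m/s.

+9.56 × 10^7 m/s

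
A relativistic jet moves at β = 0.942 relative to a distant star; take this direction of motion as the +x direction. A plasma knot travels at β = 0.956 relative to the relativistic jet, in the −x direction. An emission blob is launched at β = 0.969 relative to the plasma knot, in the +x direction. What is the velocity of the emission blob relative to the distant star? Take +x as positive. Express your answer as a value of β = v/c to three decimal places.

β = +0.959

Apply u = (u' + v)/(1 + u'v/c²) successively, working outward toward the distant star.
Start: velocity of the relativistic jet relative to the distant star = 0.9420c.
Compose with the plasma knot (u' = -0.956 in the relativistic jet frame): u_1 = (-0.956 + 0.942) / (1 + (-0.956)·0.942) = -0.0140/0.0994 = -0.1408.
Compose with the emission blob (u' = 0.969 in the plasma knot frame): u_2 = (0.969 + (-0.141)) / (1 + 0.969·(-0.141)) = 0.8282/0.8636 = 0.9590.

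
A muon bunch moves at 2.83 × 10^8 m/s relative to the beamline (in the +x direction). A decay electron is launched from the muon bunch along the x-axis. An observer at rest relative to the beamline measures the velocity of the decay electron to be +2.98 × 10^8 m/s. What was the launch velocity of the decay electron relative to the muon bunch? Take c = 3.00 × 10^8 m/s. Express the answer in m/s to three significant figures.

+2.38 × 10^8 m/s

v = 0.943c, u = 0.993c.
Invert the composition law: u' = (u − v)/(1 − uv/c²).
u' = (0.993 − 0.943) / (1 − (0.993)(0.943)) = 0.0500/0.0630 = 0.7942.
u' = 0.7942 × 3.00 × 10^8 m/s.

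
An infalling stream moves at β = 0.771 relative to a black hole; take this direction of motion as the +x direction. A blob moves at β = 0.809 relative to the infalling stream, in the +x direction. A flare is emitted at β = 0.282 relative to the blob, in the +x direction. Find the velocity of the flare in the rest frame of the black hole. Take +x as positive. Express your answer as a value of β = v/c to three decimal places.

β = 0.985

Apply u = (u' + v)/(1 + u'v/c²) successively, working outward toward the black hole.
Start: velocity of the infalling stream relative to the black hole = 0.7710c.
Compose with the blob (u' = 0.809 in the infalling stream frame): u_1 = (0.809 + 0.771) / (1 + 0.809·0.771) = 1.5800/1.6237 = 0.9731.
Compose with the flare (u' = 0.282 in the blob frame): u_2 = (0.282 + 0.973) / (1 + 0.282·0.973) = 1.2551/1.2744 = 0.9848.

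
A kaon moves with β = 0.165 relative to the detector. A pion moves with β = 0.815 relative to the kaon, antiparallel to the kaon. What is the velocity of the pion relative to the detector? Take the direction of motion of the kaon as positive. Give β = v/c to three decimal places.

With v = 0.165 and u' = -0.815 (in units of c),
u = (u' + v)/(1 + u'v/c²):
u = (-0.815 + 0.165) / (1 + (-0.815)·0.165) = -0.6500/0.8655 = -0.7510
(Galilean addition would give -0.650c.)

β = -0.751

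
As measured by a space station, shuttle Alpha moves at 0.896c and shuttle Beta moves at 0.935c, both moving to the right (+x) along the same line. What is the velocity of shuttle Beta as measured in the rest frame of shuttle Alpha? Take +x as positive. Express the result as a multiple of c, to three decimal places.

+0.240c

β_A = 0.896, β_B = 0.935.
Transform to A's frame with the inverse velocity-addition law: u' = (u − v)/(1 − uv/c²), taking u = β_B and v = β_A.
u' = (0.935 − 0.896) / (1 − (0.896)(0.935)) = 0.0390/0.1622 = 0.2404.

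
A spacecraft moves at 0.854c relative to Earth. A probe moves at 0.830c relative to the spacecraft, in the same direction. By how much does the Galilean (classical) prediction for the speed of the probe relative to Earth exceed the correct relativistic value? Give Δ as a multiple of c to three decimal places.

Δ = 0.699c

Galilean: u_cl = 0.830 + 0.854 = 1.6840.
Relativistic: u_rel = (0.830 + 0.854) / (1 + 0.830·0.854) = 1.6840/1.7088 = 0.9855.
Δ = 1.6840 − 0.9855 = 0.6985.
(The classical prediction exceeds c; the relativistic result does not.)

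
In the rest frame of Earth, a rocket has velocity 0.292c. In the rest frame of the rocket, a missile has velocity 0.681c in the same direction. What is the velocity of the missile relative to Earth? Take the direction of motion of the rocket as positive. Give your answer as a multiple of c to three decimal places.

With v = 0.292 and u' = 0.681 (in units of c),
u = (u' + v)/(1 + u'v/c²):
u = (0.681 + 0.292) / (1 + 0.681·0.292) = 0.9730/1.1989 = 0.8116

0.812c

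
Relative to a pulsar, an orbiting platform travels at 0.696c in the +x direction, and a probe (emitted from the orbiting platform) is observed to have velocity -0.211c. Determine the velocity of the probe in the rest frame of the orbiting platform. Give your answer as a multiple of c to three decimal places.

Invert the composition law: u' = (u − v)/(1 − uv/c²).
u' = (-0.211 − 0.696) / (1 − (-0.211)(0.696)) = -0.9070/1.1469 = -0.7909.

-0.791c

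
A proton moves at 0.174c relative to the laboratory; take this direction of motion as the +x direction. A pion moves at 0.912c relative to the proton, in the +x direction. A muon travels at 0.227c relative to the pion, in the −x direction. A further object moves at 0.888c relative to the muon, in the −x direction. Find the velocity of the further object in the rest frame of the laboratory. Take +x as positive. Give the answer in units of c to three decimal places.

+0.072c

Apply u = (u' + v)/(1 + u'v/c²) successively, working outward toward the laboratory.
Start: velocity of the proton relative to the laboratory = 0.1740c.
Compose with the pion (u' = 0.912 in the proton frame): u_1 = (0.912 + 0.174) / (1 + 0.912·0.174) = 1.0860/1.1587 = 0.9373.
Compose with the muon (u' = -0.227 in the pion frame): u_2 = (-0.227 + 0.937) / (1 + (-0.227)·0.937) = 0.7103/0.7872 = 0.9022.
Compose with the further object (u' = -0.888 in the muon frame): u_3 = (-0.888 + 0.902) / (1 + (-0.888)·0.902) = 0.0142/0.1988 = 0.0715.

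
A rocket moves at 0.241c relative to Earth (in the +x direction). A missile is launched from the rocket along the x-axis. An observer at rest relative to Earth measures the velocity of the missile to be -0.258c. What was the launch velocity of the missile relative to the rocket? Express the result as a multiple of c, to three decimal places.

Invert the composition law: u' = (u − v)/(1 − uv/c²).
u' = (-0.258 − 0.241) / (1 − (-0.258)(0.241)) = -0.4990/1.0622 = -0.4698.

-0.470c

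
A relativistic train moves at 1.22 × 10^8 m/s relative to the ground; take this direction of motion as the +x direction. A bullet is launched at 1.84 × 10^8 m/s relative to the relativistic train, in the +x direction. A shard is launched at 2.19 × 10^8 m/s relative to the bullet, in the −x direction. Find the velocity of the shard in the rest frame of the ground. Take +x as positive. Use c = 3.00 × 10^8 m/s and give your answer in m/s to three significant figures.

Apply u = (u' + v)/(1 + u'v/c²) successively, working outward toward the ground.
(Dividing each given speed by c = 3.00 × 10^8 m/s to work in units of c.)
Start: velocity of the relativistic train relative to the ground = 0.4067c.
Compose with the bullet (u' = 0.613 in the relativistic train frame): u_1 = (0.613 + 0.407) / (1 + 0.613·0.407) = 1.0200/1.2494 = 0.8164.
Compose with the shard (u' = -0.730 in the bullet frame): u_2 = (-0.730 + 0.816) / (1 + (-0.730)·0.816) = 0.0864/0.4040 = 0.2138.
So u = 0.2138 × 3.00 × 10^8 m/s.

+6.41 × 10^7 m/s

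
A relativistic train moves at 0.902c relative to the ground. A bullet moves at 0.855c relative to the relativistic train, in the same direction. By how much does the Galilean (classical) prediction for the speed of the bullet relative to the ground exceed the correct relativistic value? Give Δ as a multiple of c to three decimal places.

Galilean: u_cl = 0.855 + 0.902 = 1.7570.
Relativistic: u_rel = (0.855 + 0.902) / (1 + 0.855·0.902) = 1.7570/1.7712 = 0.9920.
Δ = 1.7570 − 0.9920 = 0.7650.
(The classical prediction exceeds c; the relativistic result does not.)

Δ = 0.765c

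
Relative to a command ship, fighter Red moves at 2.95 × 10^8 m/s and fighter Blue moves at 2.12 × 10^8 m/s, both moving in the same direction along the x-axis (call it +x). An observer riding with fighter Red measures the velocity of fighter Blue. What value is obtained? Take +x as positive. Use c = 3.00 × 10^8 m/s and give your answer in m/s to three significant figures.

-2.72 × 10^8 m/s

β_A = 0.983, β_B = 0.707 (dividing each by c = 3.00 × 10^8 m/s).
Transform to A's frame with the inverse velocity-addition law: u' = (u − v)/(1 − uv/c²), taking u = β_B and v = β_A.
u' = (0.707 − 0.983) / (1 − (0.983)(0.707)) = -0.2767/0.3051 = -0.9068.
u' = -0.9068 × 3.00 × 10^8 m/s.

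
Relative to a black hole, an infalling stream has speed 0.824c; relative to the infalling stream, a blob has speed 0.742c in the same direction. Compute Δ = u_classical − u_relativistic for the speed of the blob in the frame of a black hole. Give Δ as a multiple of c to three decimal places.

Galilean: u_cl = 0.742 + 0.824 = 1.5660.
Relativistic: u_rel = (0.742 + 0.824) / (1 + 0.742·0.824) = 1.5660/1.6114 = 0.9718.
Δ = 1.5660 − 0.9718 = 0.5942.
(The classical prediction exceeds c; the relativistic result does not.)

Δ = 0.594c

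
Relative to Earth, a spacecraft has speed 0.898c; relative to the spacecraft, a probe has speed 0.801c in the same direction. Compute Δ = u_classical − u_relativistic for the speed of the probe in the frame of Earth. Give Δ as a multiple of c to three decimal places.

Galilean: u_cl = 0.801 + 0.898 = 1.6990.
Relativistic: u_rel = (0.801 + 0.898) / (1 + 0.801·0.898) = 1.6990/1.7193 = 0.9882.
Δ = 1.6990 − 0.9882 = 0.7108.
(The classical prediction exceeds c; the relativistic result does not.)

Δ = 0.711c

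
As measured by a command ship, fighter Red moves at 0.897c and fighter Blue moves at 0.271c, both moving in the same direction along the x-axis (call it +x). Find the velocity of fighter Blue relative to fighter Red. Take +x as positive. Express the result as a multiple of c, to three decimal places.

-0.827c

β_A = 0.897, β_B = 0.271.
Transform to A's frame with the inverse velocity-addition law: u' = (u − v)/(1 − uv/c²), taking u = β_B and v = β_A.
u' = (0.271 − 0.897) / (1 − (0.897)(0.271)) = -0.6260/0.7569 = -0.8270.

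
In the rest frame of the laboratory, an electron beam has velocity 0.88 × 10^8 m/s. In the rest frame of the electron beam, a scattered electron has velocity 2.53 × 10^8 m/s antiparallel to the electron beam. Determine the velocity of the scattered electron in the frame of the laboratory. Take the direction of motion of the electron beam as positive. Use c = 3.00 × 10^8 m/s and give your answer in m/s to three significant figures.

In units of c (dividing by 3.00 × 10^8 m/s): v = 0.293, u' = -0.843.
u = (u' + v)/(1 + u'v/c²):
u = (-0.843 + 0.293) / (1 + (-0.843)·0.293) = -0.5500/0.7526 = -0.7308
(Galilean addition would give -0.550c.)
Converting back: u = -0.7308 × 3.00 × 10^8 m/s.

-2.19 × 10^8 m/s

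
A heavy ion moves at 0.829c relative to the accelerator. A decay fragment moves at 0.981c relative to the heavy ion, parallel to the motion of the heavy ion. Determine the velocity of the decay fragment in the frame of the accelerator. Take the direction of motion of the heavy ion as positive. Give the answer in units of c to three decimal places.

With v = 0.829 and u' = 0.981 (in units of c),
u = (u' + v)/(1 + u'v/c²):
u = (0.981 + 0.829) / (1 + 0.981·0.829) = 1.8100/1.8132 = 0.9982

0.998c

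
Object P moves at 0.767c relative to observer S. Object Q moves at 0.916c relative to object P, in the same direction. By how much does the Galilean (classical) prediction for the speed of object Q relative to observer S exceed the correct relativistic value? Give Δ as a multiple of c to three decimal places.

Galilean: u_cl = 0.916 + 0.767 = 1.6830.
Relativistic: u_rel = (0.916 + 0.767) / (1 + 0.916·0.767) = 1.6830/1.7026 = 0.9885.
Δ = 1.6830 − 0.9885 = 0.6945.
(The classical prediction exceeds c; the relativistic result does not.)

Δ = 0.694c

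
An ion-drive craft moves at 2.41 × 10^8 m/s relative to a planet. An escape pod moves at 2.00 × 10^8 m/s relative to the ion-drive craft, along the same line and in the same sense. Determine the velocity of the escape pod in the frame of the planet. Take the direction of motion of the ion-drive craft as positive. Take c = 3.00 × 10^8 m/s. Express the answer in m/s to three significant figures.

In units of c (dividing by 3.00 × 10^8 m/s): v = 0.803, u' = 0.667.
u = (u' + v)/(1 + u'v/c²):
u = (0.667 + 0.803) / (1 + 0.667·0.803) = 1.4700/1.5356 = 0.9573
Converting back: u = 0.9573 × 3.00 × 10^8 m/s.

2.87 × 10^8 m/s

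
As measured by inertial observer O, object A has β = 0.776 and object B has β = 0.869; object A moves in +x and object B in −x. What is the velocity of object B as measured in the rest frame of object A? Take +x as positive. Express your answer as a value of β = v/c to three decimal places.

β_A = 0.776, β_B = -0.869.
Transform to A's frame with the inverse velocity-addition law: u' = (u − v)/(1 − uv/c²), taking u = β_B and v = β_A.
u' = (-0.869 − 0.776) / (1 − (0.776)(-0.869)) = -1.6450/1.6743 = -0.9825.

β = -0.982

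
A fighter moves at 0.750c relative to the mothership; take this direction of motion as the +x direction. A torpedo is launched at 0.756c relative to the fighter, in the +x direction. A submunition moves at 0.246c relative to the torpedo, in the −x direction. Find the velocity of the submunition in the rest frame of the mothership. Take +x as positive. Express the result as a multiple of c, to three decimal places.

Apply u = (u' + v)/(1 + u'v/c²) successively, working outward toward the mothership.
Start: velocity of the fighter relative to the mothership = 0.7500c.
Compose with the torpedo (u' = 0.756 in the fighter frame): u_1 = (0.756 + 0.750) / (1 + 0.756·0.750) = 1.5060/1.5670 = 0.9611.
Compose with the submunition (u' = -0.246 in the torpedo frame): u_2 = (-0.246 + 0.961) / (1 + (-0.246)·0.961) = 0.7151/0.7636 = 0.9365.

+0.936c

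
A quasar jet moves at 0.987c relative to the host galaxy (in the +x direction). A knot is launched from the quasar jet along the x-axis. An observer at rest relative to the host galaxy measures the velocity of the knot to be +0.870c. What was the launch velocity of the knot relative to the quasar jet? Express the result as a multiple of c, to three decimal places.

Invert the composition law: u' = (u − v)/(1 − uv/c²).
u' = (0.870 − 0.987) / (1 − (0.870)(0.987)) = -0.1170/0.1413 = -0.8280.

-0.828c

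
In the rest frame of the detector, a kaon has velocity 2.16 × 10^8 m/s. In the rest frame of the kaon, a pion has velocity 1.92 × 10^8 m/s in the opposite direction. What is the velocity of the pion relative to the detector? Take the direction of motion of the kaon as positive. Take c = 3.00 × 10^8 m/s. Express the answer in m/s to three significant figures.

In units of c (dividing by 3.00 × 10^8 m/s): v = 0.720, u' = -0.640.
u = (u' + v)/(1 + u'v/c²):
u = (-0.640 + 0.720) / (1 + (-0.640)·0.720) = 0.0800/0.5392 = 0.1484
(Galilean addition would give +0.080c.)
Converting back: u = 0.1484 × 3.00 × 10^8 m/s.

+4.45 × 10^7 m/s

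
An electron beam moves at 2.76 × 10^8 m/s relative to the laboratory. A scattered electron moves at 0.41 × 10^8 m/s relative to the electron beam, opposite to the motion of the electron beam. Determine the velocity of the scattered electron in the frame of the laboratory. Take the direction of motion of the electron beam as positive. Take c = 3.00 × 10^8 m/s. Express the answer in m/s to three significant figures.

In units of c (dividing by 3.00 × 10^8 m/s): v = 0.920, u' = -0.137.
u = (u' + v)/(1 + u'v/c²):
u = (-0.137 + 0.920) / (1 + (-0.137)·0.920) = 0.7833/0.8743 = 0.8960
(Galilean addition would give +0.783c.)
Converting back: u = 0.8960 × 3.00 × 10^8 m/s.

+2.69 × 10^8 m/s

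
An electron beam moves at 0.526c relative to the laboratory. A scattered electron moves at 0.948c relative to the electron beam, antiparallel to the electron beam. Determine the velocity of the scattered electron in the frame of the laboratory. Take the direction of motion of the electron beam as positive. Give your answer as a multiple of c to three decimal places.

With v = 0.526 and u' = -0.948 (in units of c),
u = (u' + v)/(1 + u'v/c²):
u = (-0.948 + 0.526) / (1 + (-0.948)·0.526) = -0.4220/0.5014 = -0.8417
(Galilean addition would give -0.422c.)

-0.842c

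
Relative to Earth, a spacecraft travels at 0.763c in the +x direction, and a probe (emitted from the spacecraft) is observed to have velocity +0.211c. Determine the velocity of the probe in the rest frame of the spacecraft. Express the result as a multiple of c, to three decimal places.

Invert the composition law: u' = (u − v)/(1 − uv/c²).
u' = (0.211 − 0.763) / (1 − (0.211)(0.763)) = -0.5520/0.8390 = -0.6579.

-0.658c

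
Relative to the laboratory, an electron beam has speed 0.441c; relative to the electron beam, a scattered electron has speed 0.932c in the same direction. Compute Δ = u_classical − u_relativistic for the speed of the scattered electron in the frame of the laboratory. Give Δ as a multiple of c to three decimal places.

Galilean: u_cl = 0.932 + 0.441 = 1.3730.
Relativistic: u_rel = (0.932 + 0.441) / (1 + 0.932·0.441) = 1.3730/1.4110 = 0.9731.
Δ = 1.3730 − 0.9731 = 0.3999.
(The classical prediction exceeds c; the relativistic result does not.)

Δ = 0.400c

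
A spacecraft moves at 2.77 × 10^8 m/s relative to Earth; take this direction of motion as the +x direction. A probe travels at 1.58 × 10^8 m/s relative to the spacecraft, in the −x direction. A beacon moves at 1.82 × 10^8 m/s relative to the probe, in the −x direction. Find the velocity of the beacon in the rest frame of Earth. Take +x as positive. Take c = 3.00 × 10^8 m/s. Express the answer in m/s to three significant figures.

+9.34 × 10^7 m/s

Apply u = (u' + v)/(1 + u'v/c²) successively, working outward toward Earth.
(Dividing each given speed by c = 3.00 × 10^8 m/s to work in units of c.)
Start: velocity of the spacecraft relative to Earth = 0.9233c.
Compose with the probe (u' = -0.527 in the spacecraft frame): u_1 = (-0.527 + 0.923) / (1 + (-0.527)·0.923) = 0.3967/0.5137 = 0.7722.
Compose with the beacon (u' = -0.607 in the probe frame): u_2 = (-0.607 + 0.772) / (1 + (-0.607)·0.772) = 0.1655/0.5316 = 0.3113.
So u = 0.3113 × 3.00 × 10^8 m/s.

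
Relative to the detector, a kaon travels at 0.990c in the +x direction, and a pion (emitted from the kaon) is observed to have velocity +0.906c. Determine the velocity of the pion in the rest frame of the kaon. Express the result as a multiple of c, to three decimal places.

-0.815c

Invert the composition law: u' = (u − v)/(1 − uv/c²).
u' = (0.906 − 0.990) / (1 − (0.906)(0.990)) = -0.0840/0.1031 = -0.8151.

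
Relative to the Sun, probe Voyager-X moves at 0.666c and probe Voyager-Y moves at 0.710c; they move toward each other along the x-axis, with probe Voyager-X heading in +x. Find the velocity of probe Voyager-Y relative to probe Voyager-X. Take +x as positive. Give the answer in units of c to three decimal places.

β_A = 0.666, β_B = -0.710.
Transform to A's frame with the inverse velocity-addition law: u' = (u − v)/(1 − uv/c²), taking u = β_B and v = β_A.
u' = (-0.710 − 0.666) / (1 − (0.666)(-0.710)) = -1.3760/1.4729 = -0.9342.

-0.934c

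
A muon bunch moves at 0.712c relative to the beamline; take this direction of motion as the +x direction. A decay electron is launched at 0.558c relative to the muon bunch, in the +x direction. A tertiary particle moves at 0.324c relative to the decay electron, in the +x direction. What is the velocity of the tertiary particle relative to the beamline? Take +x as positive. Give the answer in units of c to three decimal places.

0.952c

Apply u = (u' + v)/(1 + u'v/c²) successively, working outward toward the beamline.
Start: velocity of the muon bunch relative to the beamline = 0.7120c.
Compose with the decay electron (u' = 0.558 in the muon bunch frame): u_1 = (0.558 + 0.712) / (1 + 0.558·0.712) = 1.2700/1.3973 = 0.9089.
Compose with the tertiary particle (u' = 0.324 in the decay electron frame): u_2 = (0.324 + 0.909) / (1 + 0.324·0.909) = 1.2329/1.2945 = 0.9524.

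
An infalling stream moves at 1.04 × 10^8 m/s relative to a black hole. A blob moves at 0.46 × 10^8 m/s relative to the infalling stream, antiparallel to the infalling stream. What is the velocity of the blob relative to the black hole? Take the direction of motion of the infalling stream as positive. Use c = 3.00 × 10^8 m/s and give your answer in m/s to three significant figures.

In units of c (dividing by 3.00 × 10^8 m/s): v = 0.347, u' = -0.153.
u = (u' + v)/(1 + u'v/c²):
u = (-0.153 + 0.347) / (1 + (-0.153)·0.347) = 0.1933/0.9468 = 0.2042
Converting back: u = 0.2042 × 3.00 × 10^8 m/s.

+6.13 × 10^7 m/s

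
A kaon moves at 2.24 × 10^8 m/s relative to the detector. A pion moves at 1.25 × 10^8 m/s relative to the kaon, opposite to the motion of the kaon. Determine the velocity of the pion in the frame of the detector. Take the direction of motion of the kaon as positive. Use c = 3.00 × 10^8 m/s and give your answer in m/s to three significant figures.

+1.44 × 10^8 m/s

In units of c (dividing by 3.00 × 10^8 m/s): v = 0.747, u' = -0.417.
u = (u' + v)/(1 + u'v/c²):
u = (-0.417 + 0.747) / (1 + (-0.417)·0.747) = 0.3300/0.6889 = 0.4790
Converting back: u = 0.4790 × 3.00 × 10^8 m/s.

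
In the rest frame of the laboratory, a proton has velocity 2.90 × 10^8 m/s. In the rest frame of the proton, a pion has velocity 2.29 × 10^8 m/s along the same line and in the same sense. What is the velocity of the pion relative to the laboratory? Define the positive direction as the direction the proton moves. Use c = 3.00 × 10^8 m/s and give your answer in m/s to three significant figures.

2.99 × 10^8 m/s

In units of c (dividing by 3.00 × 10^8 m/s): v = 0.967, u' = 0.763.
u = (u' + v)/(1 + u'v/c²):
u = (0.763 + 0.967) / (1 + 0.763·0.967) = 1.7300/1.7379 = 0.9955
Converting back: u = 0.9955 × 3.00 × 10^8 m/s.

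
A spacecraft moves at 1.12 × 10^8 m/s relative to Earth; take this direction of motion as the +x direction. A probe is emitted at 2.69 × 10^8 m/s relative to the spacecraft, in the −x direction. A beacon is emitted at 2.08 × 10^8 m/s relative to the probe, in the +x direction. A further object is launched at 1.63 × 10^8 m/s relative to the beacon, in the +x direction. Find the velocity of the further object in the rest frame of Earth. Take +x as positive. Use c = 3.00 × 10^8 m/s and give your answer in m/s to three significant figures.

Apply u = (u' + v)/(1 + u'v/c²) successively, working outward toward Earth.
(Dividing each given speed by c = 3.00 × 10^8 m/s to work in units of c.)
Start: velocity of the spacecraft relative to Earth = 0.3733c.
Compose with the probe (u' = -0.897 in the spacecraft frame): u_1 = (-0.897 + 0.373) / (1 + (-0.897)·0.373) = -0.5233/0.6652 = -0.7867.
Compose with the beacon (u' = 0.693 in the probe frame): u_2 = (0.693 + (-0.787)) / (1 + 0.693·(-0.787)) = -0.0933/0.4546 = -0.2053.
Compose with the further object (u' = 0.543 in the beacon frame): u_3 = (0.543 + (-0.205)) / (1 + 0.543·(-0.205)) = 0.3380/0.8884 = 0.3804.
So u = 0.3804 × 3.00 × 10^8 m/s.

+1.14 × 10^8 m/s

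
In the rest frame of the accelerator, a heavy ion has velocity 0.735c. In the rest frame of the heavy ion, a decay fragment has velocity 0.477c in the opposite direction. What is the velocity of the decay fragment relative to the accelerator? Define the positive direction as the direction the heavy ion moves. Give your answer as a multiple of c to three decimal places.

With v = 0.735 and u' = -0.477 (in units of c),
u = (u' + v)/(1 + u'v/c²):
u = (-0.477 + 0.735) / (1 + (-0.477)·0.735) = 0.2580/0.6494 = 0.3973

+0.397c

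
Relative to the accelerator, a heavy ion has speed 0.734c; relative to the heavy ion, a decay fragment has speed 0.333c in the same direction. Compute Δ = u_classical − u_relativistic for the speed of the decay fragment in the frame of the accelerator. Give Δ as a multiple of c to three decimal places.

Galilean: u_cl = 0.333 + 0.734 = 1.0670.
Relativistic: u_rel = (0.333 + 0.734) / (1 + 0.333·0.734) = 1.0670/1.2444 = 0.8574.
Δ = 1.0670 − 0.8574 = 0.2096.
(The classical prediction exceeds c; the relativistic result does not.)

Δ = 0.210c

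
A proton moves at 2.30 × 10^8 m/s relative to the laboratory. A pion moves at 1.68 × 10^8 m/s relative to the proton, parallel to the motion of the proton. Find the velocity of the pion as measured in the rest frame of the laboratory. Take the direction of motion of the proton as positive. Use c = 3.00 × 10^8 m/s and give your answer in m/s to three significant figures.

2.78 × 10^8 m/s

In units of c (dividing by 3.00 × 10^8 m/s): v = 0.767, u' = 0.560.
u = (u' + v)/(1 + u'v/c²):
u = (0.560 + 0.767) / (1 + 0.560·0.767) = 1.3267/1.4293 = 0.9282
Converting back: u = 0.9282 × 3.00 × 10^8 m/s.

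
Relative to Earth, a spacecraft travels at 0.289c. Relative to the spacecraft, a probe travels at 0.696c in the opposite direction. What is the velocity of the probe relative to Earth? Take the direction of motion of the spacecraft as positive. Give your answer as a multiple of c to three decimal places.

With v = 0.289 and u' = -0.696 (in units of c),
u = (u' + v)/(1 + u'v/c²):
u = (-0.696 + 0.289) / (1 + (-0.696)·0.289) = -0.4070/0.7989 = -0.5095

-0.509c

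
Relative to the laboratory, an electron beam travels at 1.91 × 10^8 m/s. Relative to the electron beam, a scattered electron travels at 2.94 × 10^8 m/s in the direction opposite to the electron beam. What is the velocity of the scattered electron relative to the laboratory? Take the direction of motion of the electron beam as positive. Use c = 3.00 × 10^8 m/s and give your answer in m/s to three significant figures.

-2.74 × 10^8 m/s

In units of c (dividing by 3.00 × 10^8 m/s): v = 0.637, u' = -0.980.
u = (u' + v)/(1 + u'v/c²):
u = (-0.980 + 0.637) / (1 + (-0.980)·0.637) = -0.3433/0.3761 = -0.9130
(Galilean addition would give -0.343c.)
Converting back: u = -0.9130 × 3.00 × 10^8 m/s.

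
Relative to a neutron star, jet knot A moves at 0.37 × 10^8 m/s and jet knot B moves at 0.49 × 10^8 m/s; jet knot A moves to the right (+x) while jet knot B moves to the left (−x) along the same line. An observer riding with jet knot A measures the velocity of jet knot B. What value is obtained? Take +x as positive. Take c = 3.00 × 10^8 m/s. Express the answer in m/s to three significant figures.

-8.43 × 10^7 m/s

β_A = 0.123, β_B = -0.163 (dividing each by c = 3.00 × 10^8 m/s).
Transform to A's frame with the inverse velocity-addition law: u' = (u − v)/(1 − uv/c²), taking u = β_B and v = β_A.
u' = (-0.163 − 0.123) / (1 − (0.123)(-0.163)) = -0.2867/1.0201 = -0.2810.
u' = -0.2810 × 3.00 × 10^8 m/s.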